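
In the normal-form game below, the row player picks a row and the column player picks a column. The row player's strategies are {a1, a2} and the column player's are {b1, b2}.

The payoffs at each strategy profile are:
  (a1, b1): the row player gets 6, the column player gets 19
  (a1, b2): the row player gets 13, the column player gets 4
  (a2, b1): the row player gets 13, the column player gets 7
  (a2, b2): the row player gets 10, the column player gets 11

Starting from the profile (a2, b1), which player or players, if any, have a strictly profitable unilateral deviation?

The row player at (a2, b1) earns 13; deviating to a1 yields 6 — not better.
The column player earns 7; deviating to b2 yields 11 — a strict improvement.
Only the column player has a strictly profitable deviation.

The column player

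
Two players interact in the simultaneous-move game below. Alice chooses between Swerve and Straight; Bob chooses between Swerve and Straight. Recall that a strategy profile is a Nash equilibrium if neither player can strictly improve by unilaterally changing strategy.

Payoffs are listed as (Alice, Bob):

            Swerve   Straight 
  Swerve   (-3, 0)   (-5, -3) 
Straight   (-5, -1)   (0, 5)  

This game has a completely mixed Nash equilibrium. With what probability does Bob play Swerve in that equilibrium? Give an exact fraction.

Let q be the probability that Bob plays Swerve. In a completely mixed equilibrium, Alice must be indifferent between Swerve and Straight.
Alice's expected payoff from Swerve is −3q − 5(1−q); from Straight it is −5q.
Setting these equal: 2q − 5 = −5q, so q = 5/7.

5/7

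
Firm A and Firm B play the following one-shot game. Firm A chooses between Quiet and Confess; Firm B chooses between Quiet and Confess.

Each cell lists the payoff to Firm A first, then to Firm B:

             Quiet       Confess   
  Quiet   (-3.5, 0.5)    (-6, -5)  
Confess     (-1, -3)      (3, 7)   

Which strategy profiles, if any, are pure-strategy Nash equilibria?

(Confess, Confess)

(Quiet, Quiet): Firm A prefers Confess (-1 > -3.5) — not an equilibrium.
(Quiet, Confess): Firm A prefers Confess (3 > -6); Firm B prefers Quiet (0.5 > -5) — not an equilibrium.
(Confess, Quiet): Firm B prefers Confess (7 > -3) — not an equilibrium.
(Confess, Confess): Firm A gets 3 ≥ -6 from Quiet, and Firm B gets 7 ≥ -3 from Quiet — Nash equilibrium.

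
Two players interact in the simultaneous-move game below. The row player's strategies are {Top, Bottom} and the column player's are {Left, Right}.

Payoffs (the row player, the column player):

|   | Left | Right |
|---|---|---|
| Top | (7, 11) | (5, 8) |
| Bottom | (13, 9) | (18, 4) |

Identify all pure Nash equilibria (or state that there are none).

(Bottom, Left)

(Top, Left): the row player prefers Bottom (13 > 7) — not an equilibrium.
(Top, Right): the row player prefers Bottom (18 > 5); the column player prefers Left (11 > 8) — not an equilibrium.
(Bottom, Left): the row player gets 13 ≥ 7 from Top, and the column player gets 9 ≥ 4 from Right — Nash equilibrium.
(Bottom, Right): the column player prefers Left (9 > 4) — not an equilibrium.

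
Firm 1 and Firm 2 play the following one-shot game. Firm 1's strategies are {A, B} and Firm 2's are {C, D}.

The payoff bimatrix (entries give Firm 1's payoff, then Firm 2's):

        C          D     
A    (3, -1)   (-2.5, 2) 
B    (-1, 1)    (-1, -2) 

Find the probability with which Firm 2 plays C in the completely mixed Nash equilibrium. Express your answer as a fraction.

3/11

Let c be the probability that Firm 2 plays C. In a completely mixed equilibrium, Firm 1 must be indifferent between A and B.
Firm 1's expected payoff from A is 3c − 2.5(1−c); from B it is −c − (1−c).
Setting these equal: 5.5c − 2.5 = -1, so c = 3/11.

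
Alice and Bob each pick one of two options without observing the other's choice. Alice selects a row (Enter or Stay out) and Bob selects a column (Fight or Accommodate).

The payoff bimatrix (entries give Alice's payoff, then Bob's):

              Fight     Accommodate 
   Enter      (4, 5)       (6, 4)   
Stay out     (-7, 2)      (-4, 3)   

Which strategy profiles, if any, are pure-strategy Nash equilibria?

(Enter, Fight)

(Enter, Fight): Alice gets 4 ≥ -7 from Stay out, and Bob gets 5 ≥ 4 from Accommodate — Nash equilibrium.
(Enter, Accommodate): Bob prefers Fight (5 > 4) — not an equilibrium.
(Stay out, Fight): Alice prefers Enter (4 > -7); Bob prefers Accommodate (3 > 2) — not an equilibrium.
(Stay out, Accommodate): Alice prefers Enter (6 > -4) — not an equilibrium.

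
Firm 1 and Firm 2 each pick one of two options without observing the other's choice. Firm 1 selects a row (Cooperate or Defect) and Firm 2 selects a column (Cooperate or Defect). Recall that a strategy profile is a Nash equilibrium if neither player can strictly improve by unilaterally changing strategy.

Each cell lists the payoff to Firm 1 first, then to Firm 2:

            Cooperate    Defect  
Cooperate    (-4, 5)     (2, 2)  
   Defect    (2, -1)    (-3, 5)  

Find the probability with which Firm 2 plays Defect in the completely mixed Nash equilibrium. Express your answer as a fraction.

6/11

Let y be the probability that Firm 2 plays Cooperate. In a completely mixed equilibrium, Firm 1 must be indifferent between Cooperate and Defect.
Firm 1's expected payoff from Cooperate is −4y + 2(1−y); from Defect it is 2y − 3(1−y).
Setting these equal: −6y + 2 = 5y − 3, so y = 5/11.
Therefore Firm 2 plays Defect with probability 1 − 5/11 = 6/11.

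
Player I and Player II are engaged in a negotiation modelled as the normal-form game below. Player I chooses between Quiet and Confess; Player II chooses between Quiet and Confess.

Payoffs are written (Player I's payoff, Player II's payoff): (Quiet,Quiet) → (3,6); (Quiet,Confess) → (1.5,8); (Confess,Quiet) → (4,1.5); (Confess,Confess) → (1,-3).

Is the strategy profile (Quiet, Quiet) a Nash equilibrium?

No

At (Quiet, Quiet), Player I earns 3; switching to Confess would give 4, so Player I would deviate.
Player II earns 6; switching to Confess would give 8, so Player II would deviate.
Since at least one player can profitably deviate, this is not a Nash equilibrium.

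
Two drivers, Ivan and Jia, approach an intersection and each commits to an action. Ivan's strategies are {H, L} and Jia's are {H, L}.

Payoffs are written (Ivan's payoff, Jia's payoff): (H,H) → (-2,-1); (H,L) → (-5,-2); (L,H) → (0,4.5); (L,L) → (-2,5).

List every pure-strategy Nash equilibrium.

(H, H): Ivan prefers L (0 > -2) — not an equilibrium.
(H, L): Ivan prefers L (-2 > -5); Jia prefers H (-1 > -2) — not an equilibrium.
(L, H): Jia prefers L (5 > 4.5) — not an equilibrium.
(L, L): Ivan gets -2 ≥ -5 from H, and Jia gets 5 ≥ 4.5 from H — Nash equilibrium.

(L, L)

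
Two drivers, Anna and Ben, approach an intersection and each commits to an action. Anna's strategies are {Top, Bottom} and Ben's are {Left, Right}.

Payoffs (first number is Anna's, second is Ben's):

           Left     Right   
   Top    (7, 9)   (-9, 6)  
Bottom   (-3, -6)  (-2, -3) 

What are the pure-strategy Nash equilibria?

(Top, Left) and (Bottom, Right)

(Top, Left): Anna gets 7 ≥ -3 from Bottom, and Ben gets 9 ≥ 6 from Right — Nash equilibrium.
(Top, Right): Anna prefers Bottom (-2 > -9); Ben prefers Left (9 > 6) — not an equilibrium.
(Bottom, Left): Anna prefers Top (7 > -3); Ben prefers Right (-3 > -6) — not an equilibrium.
(Bottom, Right): Anna gets -2 ≥ -9 from Top, and Ben gets -3 ≥ -6 from Left — Nash equilibrium.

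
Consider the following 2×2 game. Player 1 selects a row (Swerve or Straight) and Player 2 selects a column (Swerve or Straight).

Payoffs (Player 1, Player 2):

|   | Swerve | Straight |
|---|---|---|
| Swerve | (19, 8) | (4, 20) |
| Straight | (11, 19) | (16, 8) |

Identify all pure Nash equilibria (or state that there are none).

(Swerve, Swerve): Player 2 prefers Straight (20 > 8) — not an equilibrium.
(Swerve, Straight): Player 1 prefers Straight (16 > 4) — not an equilibrium.
(Straight, Swerve): Player 1 prefers Swerve (19 > 11) — not an equilibrium.
(Straight, Straight): Player 2 prefers Swerve (19 > 8) — not an equilibrium.

none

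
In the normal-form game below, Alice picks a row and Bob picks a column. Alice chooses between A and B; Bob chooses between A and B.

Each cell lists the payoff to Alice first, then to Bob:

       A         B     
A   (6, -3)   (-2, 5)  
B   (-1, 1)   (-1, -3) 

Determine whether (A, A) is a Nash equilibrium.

At (A, A), Alice earns 6; switching to B would give -1, so Alice has no profitable deviation.
Bob earns -3; switching to B would give 5, so Bob would deviate.
Since at least one player can profitably deviate, this is not a Nash equilibrium.

No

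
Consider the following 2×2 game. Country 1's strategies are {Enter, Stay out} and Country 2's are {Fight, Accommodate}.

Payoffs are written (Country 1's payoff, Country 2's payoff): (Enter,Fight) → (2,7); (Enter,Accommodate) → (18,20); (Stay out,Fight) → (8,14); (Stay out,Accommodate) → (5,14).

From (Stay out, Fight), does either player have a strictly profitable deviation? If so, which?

Neither

Country 1 at (Stay out, Fight) earns 8; deviating to Enter yields 2 — not better.
Country 2 earns 14; deviating to Accommodate yields 14 — not better.
Neither player can strictly improve; the profile is a Nash equilibrium.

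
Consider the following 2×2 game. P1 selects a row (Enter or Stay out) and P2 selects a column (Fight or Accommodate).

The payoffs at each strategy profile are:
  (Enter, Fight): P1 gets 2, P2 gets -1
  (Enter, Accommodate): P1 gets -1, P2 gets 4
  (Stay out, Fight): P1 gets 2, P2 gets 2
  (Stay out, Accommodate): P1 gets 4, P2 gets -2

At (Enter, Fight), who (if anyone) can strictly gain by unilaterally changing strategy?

P2

P1 at (Enter, Fight) earns 2; deviating to Stay out yields 2 — not better.
P2 earns -1; deviating to Accommodate yields 4 — a strict improvement.
Only P2 has a strictly profitable deviation.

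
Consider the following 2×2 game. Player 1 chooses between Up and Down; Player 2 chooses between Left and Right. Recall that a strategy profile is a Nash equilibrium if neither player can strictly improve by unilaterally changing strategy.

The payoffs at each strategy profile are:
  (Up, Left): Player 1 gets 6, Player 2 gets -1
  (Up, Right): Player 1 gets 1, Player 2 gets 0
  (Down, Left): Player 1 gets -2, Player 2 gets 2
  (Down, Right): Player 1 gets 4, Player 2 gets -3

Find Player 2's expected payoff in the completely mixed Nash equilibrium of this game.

-1/2

First find p, the probability Player 1 plays Up, from Player 2's indifference between Left and Right: −p + 2(1−p) = −3(1−p), giving p = 5/6.
Since Player 2 is indifferent in equilibrium, Player 2's expected payoff equals the payoff from either column against (5/6, 1/6). Using Left: −(5/6) + 2(1/6) = -1/2.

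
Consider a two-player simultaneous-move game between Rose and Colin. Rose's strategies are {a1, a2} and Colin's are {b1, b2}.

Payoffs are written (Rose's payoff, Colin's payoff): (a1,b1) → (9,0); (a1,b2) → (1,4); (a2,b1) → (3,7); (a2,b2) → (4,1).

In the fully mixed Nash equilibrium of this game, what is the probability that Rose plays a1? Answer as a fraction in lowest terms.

Let r be the probability that Rose plays a1. In a completely mixed equilibrium, Colin must be indifferent between b1 and b2.
Colin's expected payoff from b1 is 7(1−r); from b2 it is 4r + (1−r).
Setting these equal: −7r + 7 = 3r + 1, so r = 3/5.

3/5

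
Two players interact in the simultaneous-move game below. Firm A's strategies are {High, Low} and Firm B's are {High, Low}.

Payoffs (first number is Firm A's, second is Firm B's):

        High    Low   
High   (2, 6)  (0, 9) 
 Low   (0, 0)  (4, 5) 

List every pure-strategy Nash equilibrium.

(High, High): Firm B prefers Low (9 > 6) — not an equilibrium.
(High, Low): Firm A prefers Low (4 > 0) — not an equilibrium.
(Low, High): Firm A prefers High (2 > 0); Firm B prefers Low (5 > 0) — not an equilibrium.
(Low, Low): Firm A gets 4 ≥ 0 from High, and Firm B gets 5 ≥ 0 from High — Nash equilibrium.

(Low, Low)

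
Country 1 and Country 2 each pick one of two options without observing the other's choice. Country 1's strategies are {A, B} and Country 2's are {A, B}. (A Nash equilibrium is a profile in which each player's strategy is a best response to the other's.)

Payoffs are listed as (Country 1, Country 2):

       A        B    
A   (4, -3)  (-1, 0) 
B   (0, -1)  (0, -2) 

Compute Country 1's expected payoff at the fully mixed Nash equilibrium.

0

First find y, the probability Country 2 plays A, from Country 1's indifference between A and B: 4y − (1−y) = 0, giving y = 1/5.
Since Country 1 is indifferent in equilibrium, Country 1's expected payoff equals the payoff from either row against (1/5, 4/5). Using A: 4(1/5) − (4/5) = 0.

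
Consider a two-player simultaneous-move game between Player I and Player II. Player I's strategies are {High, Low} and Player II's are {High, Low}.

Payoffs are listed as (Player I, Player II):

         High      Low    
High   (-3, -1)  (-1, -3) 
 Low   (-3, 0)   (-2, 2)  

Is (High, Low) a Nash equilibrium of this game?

No

At (High, Low), Player I earns -1; switching to Low would give -2, so Player I has no profitable deviation.
Player II earns -3; switching to High would give -1, so Player II would deviate.
Since at least one player can profitably deviate, this is not a Nash equilibrium.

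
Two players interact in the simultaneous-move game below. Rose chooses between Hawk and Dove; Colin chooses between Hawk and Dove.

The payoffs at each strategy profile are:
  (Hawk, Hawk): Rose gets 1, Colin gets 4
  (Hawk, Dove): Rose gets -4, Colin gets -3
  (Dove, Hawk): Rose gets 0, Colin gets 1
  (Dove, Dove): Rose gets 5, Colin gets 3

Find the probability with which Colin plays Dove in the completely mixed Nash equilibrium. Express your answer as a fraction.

Let y be the probability that Colin plays Hawk. In a completely mixed equilibrium, Rose must be indifferent between Hawk and Dove.
Rose's expected payoff from Hawk is y − 4(1−y); from Dove it is 5(1−y).
Setting these equal: 5y − 4 = −5y + 5, so y = 9/10.
Therefore Colin plays Dove with probability 1 − 9/10 = 1/10.

1/10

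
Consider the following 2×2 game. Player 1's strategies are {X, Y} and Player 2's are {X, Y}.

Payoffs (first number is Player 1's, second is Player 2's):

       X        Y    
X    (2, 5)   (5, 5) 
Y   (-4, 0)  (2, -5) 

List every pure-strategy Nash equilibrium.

(X, X) and (X, Y)

(X, X): Player 1 gets 2 ≥ -4 from Y, and Player 2 gets 5 ≥ 5 from Y — Nash equilibrium.
(X, Y): Player 1 gets 5 ≥ 2 from Y, and Player 2 gets 5 ≥ 5 from X — Nash equilibrium.
(Y, X): Player 1 prefers X (2 > -4) — not an equilibrium.
(Y, Y): Player 1 prefers X (5 > 2); Player 2 prefers X (0 > -5) — not an equilibrium.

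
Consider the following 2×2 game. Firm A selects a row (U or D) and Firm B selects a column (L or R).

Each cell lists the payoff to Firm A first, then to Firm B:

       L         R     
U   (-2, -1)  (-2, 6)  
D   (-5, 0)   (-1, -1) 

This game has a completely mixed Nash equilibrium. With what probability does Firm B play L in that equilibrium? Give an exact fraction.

Let y be the probability that Firm B plays L. In a completely mixed equilibrium, Firm A must be indifferent between U and D.
Firm A's expected payoff from U is −2y − 2(1−y); from D it is −5y − (1−y).
Setting these equal: -2 = −4y − 1, so y = 1/4.

1/4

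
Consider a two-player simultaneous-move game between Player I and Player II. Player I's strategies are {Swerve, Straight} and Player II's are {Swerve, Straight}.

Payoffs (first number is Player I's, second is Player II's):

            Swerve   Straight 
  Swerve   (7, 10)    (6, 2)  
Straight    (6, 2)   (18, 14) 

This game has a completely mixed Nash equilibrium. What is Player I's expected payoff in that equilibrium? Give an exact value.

First find q, the probability Player II plays Swerve, from Player I's indifference between Swerve and Straight: 7q + 6(1−q) = 6q + 18(1−q), giving q = 12/13.
Since Player I is indifferent in equilibrium, Player I's expected payoff equals the payoff from either row against (12/13, 1/13). Using Swerve: 7(12/13) + 6(1/13) = 90/13.

90/13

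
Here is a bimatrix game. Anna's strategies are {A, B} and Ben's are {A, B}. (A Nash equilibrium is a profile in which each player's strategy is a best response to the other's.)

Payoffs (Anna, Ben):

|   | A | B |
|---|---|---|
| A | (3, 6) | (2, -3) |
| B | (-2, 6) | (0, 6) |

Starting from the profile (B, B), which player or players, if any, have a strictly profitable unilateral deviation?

Anna

Anna at (B, B) earns 0; deviating to A yields 2 — a strict improvement.
Ben earns 6; deviating to A yields 6 — not better.
Only Anna has a strictly profitable deviation.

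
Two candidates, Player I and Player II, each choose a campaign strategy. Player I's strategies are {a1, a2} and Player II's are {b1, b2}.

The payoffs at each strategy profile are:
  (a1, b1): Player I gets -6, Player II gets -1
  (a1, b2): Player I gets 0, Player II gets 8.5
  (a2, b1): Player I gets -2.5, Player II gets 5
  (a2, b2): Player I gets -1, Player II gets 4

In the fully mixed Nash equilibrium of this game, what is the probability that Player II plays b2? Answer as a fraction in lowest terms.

Let c be the probability that Player II plays b1. In a completely mixed equilibrium, Player I must be indifferent between a1 and a2.
Player I's expected payoff from a1 is −6c; from a2 it is −2.5c − (1−c).
Setting these equal: −6c = −1.5c − 1, so c = 2/9.
Therefore Player II plays b2 with probability 1 − 2/9 = 7/9.

7/9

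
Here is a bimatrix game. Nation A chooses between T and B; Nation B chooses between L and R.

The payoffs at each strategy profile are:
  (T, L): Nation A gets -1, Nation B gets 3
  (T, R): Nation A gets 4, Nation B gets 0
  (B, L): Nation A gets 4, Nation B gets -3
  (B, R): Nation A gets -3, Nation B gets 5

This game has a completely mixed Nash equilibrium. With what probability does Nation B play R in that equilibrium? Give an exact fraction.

5/12

Let q be the probability that Nation B plays L. In a completely mixed equilibrium, Nation A must be indifferent between T and B.
Nation A's expected payoff from T is −q + 4(1−q); from B it is 4q − 3(1−q).
Setting these equal: −5q + 4 = 7q − 3, so q = 7/12.
Therefore Nation B plays R with probability 1 − 7/12 = 5/12.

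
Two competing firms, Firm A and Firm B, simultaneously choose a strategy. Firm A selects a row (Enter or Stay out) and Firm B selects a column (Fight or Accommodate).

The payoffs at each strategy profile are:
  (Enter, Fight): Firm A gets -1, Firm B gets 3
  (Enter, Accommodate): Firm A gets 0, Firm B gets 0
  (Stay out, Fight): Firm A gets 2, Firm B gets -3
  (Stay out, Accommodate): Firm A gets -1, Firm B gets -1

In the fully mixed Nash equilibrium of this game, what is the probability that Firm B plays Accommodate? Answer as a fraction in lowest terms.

3/4

Let q be the probability that Firm B plays Fight. In a completely mixed equilibrium, Firm A must be indifferent between Enter and Stay out.
Firm A's expected payoff from Enter is −q; from Stay out it is 2q − (1−q).
Setting these equal: −q = 3q − 1, so q = 1/4.
Therefore Firm B plays Accommodate with probability 1 − 1/4 = 3/4.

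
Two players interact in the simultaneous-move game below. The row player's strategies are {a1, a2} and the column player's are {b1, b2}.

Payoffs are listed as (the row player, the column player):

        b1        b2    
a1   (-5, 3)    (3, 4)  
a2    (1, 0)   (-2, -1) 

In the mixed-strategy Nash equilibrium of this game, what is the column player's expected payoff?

First find p, the probability the row player plays a1, from the column player's indifference between b1 and b2: 3p = 4p − (1−p), giving p = 1/2.
Since the column player is indifferent in equilibrium, the column player's expected payoff equals the payoff from either column against (1/2, 1/2). Using b1: 3(1/2) = 3/2.

3/2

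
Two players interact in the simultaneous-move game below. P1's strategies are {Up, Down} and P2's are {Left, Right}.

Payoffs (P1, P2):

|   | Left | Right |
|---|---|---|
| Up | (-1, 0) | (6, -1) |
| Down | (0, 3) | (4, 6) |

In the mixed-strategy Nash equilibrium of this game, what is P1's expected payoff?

4/3

First find q, the probability P2 plays Left, from P1's indifference between Up and Down: −q + 6(1−q) = 4(1−q), giving q = 2/3.
Since P1 is indifferent in equilibrium, P1's expected payoff equals the payoff from either row against (2/3, 1/3). Using Up: −(2/3) + 6(1/3) = 4/3.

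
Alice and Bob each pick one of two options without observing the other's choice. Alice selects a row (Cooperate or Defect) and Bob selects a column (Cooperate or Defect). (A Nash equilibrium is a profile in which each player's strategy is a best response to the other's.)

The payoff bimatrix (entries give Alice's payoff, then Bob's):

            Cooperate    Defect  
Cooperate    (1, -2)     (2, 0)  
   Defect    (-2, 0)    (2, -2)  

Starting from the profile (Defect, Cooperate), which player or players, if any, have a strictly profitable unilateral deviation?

Alice

Alice at (Defect, Cooperate) earns -2; deviating to Cooperate yields 1 — a strict improvement.
Bob earns 0; deviating to Defect yields -2 — not better.
Only Alice has a strictly profitable deviation.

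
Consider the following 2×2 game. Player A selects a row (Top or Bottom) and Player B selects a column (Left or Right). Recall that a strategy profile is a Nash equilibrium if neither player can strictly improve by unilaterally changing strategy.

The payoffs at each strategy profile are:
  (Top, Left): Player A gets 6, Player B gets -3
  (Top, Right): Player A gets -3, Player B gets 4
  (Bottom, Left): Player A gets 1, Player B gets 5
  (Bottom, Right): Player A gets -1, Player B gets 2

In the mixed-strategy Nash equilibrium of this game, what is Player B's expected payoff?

First find x, the probability Player A plays Top, from Player B's indifference between Left and Right: −3x + 5(1−x) = 4x + 2(1−x), giving x = 3/10.
Since Player B is indifferent in equilibrium, Player B's expected payoff equals the payoff from either column against (3/10, 7/10). Using Left: −3(3/10) + 5(7/10) = 13/5.

13/5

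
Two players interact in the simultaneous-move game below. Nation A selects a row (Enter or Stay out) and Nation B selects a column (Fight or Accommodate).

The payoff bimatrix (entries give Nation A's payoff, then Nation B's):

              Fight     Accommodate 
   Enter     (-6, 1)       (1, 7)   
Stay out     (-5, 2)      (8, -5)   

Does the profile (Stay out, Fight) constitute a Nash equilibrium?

Yes

At (Stay out, Fight), Nation A earns -5; switching to Enter would give -6, so Nation A has no profitable deviation.
Nation B earns 2; switching to Accommodate would give -5, so Nation B has no profitable deviation.
Neither player can gain by a unilateral deviation, so this profile is a Nash equilibrium.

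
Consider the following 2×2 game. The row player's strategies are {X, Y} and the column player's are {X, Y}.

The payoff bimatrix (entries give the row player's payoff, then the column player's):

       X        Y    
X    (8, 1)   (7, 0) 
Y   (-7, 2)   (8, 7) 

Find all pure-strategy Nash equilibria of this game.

(X, X) and (Y, Y)

(X, X): the row player gets 8 ≥ -7 from Y, and the column player gets 1 ≥ 0 from Y — Nash equilibrium.
(X, Y): the row player prefers Y (8 > 7); the column player prefers X (1 > 0) — not an equilibrium.
(Y, X): the row player prefers X (8 > -7); the column player prefers Y (7 > 2) — not an equilibrium.
(Y, Y): the row player gets 8 ≥ 7 from X, and the column player gets 7 ≥ 2 from X — Nash equilibrium.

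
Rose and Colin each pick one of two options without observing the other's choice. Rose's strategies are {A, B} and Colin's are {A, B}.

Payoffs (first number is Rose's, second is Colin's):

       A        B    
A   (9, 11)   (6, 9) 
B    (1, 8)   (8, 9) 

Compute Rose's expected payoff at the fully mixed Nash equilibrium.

33/5

First find y, the probability Colin plays A, from Rose's indifference between A and B: 9y + 6(1−y) = y + 8(1−y), giving y = 1/5.
Since Rose is indifferent in equilibrium, Rose's expected payoff equals the payoff from either row against (1/5, 4/5). Using A: 9(1/5) + 6(4/5) = 33/5.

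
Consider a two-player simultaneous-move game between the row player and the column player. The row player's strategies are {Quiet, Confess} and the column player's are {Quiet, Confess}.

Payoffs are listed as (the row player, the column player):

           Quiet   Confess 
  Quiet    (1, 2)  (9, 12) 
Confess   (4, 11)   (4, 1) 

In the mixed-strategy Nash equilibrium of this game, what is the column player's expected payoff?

First find p, the probability the row player plays Quiet, from the column player's indifference between Quiet and Confess: 2p + 11(1−p) = 12p + (1−p), giving p = 1/2.
Since the column player is indifferent in equilibrium, the column player's expected payoff equals the payoff from either column against (1/2, 1/2). Using Quiet: 2(1/2) + 11(1/2) = 13/2.

13/2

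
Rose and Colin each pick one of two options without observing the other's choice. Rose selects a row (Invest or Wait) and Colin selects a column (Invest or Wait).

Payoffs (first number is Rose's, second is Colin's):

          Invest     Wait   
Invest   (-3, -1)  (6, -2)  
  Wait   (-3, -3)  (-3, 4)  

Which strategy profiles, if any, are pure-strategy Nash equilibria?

(Invest, Invest)

(Invest, Invest): Rose gets -3 ≥ -3 from Wait, and Colin gets -1 ≥ -2 from Wait — Nash equilibrium.
(Invest, Wait): Colin prefers Invest (-1 > -2) — not an equilibrium.
(Wait, Invest): Colin prefers Wait (4 > -3) — not an equilibrium.
(Wait, Wait): Rose prefers Invest (6 > -3) — not an equilibrium.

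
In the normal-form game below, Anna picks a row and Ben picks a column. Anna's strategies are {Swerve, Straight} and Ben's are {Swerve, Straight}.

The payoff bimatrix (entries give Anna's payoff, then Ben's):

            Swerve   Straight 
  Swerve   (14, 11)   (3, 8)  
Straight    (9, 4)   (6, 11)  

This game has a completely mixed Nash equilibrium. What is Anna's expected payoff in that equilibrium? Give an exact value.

First find q, the probability Ben plays Swerve, from Anna's indifference between Swerve and Straight: 14q + 3(1−q) = 9q + 6(1−q), giving q = 3/8.
Since Anna is indifferent in equilibrium, Anna's expected payoff equals the payoff from either row against (3/8, 5/8). Using Swerve: 14(3/8) + 3(5/8) = 57/8.

57/8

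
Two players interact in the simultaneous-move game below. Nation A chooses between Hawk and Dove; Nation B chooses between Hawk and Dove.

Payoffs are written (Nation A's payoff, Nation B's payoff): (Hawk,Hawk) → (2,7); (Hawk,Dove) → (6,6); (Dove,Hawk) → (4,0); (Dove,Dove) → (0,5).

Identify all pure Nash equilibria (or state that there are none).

none

(Hawk, Hawk): Nation A prefers Dove (4 > 2) — not an equilibrium.
(Hawk, Dove): Nation B prefers Hawk (7 > 6) — not an equilibrium.
(Dove, Hawk): Nation B prefers Dove (5 > 0) — not an equilibrium.
(Dove, Dove): Nation A prefers Hawk (6 > 0) — not an equilibrium.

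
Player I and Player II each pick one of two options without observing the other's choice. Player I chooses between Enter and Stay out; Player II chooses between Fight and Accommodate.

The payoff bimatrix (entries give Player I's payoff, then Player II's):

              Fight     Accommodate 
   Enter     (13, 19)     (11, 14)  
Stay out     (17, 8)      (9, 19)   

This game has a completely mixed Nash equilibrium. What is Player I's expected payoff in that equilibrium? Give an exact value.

35/3

First find q, the probability Player II plays Fight, from Player I's indifference between Enter and Stay out: 13q + 11(1−q) = 17q + 9(1−q), giving q = 1/3.
Since Player I is indifferent in equilibrium, Player I's expected payoff equals the payoff from either row against (1/3, 2/3). Using Enter: 13(1/3) + 11(2/3) = 35/3.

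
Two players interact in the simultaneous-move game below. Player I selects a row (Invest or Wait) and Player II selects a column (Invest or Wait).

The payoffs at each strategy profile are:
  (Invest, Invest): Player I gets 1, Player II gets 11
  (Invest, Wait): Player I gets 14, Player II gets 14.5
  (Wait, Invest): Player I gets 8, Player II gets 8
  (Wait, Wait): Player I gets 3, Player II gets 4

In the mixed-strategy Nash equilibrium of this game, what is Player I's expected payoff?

First find q, the probability Player II plays Invest, from Player I's indifference between Invest and Wait: q + 14(1−q) = 8q + 3(1−q), giving q = 11/18.
Since Player I is indifferent in equilibrium, Player I's expected payoff equals the payoff from either row against (11/18, 7/18). Using Invest: (11/18) + 14(7/18) = 109/18.

109/18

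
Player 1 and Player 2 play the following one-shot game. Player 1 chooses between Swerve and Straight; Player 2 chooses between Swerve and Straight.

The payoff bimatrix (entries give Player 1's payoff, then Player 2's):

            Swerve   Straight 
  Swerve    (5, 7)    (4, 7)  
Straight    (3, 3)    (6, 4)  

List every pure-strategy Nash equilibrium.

(Swerve, Swerve) and (Straight, Straight)

(Swerve, Swerve): Player 1 gets 5 ≥ 3 from Straight, and Player 2 gets 7 ≥ 7 from Straight — Nash equilibrium.
(Swerve, Straight): Player 1 prefers Straight (6 > 4) — not an equilibrium.
(Straight, Swerve): Player 1 prefers Swerve (5 > 3); Player 2 prefers Straight (4 > 3) — not an equilibrium.
(Straight, Straight): Player 1 gets 6 ≥ 4 from Swerve, and Player 2 gets 4 ≥ 3 from Swerve — Nash equilibrium.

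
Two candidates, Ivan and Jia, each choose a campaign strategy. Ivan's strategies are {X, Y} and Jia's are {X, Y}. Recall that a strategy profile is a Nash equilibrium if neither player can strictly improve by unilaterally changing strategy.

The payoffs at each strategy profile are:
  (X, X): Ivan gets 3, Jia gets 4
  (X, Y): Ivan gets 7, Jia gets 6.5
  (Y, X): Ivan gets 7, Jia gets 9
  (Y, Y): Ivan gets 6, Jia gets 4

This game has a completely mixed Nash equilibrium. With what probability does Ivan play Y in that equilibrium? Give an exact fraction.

1/3

Let x be the probability that Ivan plays X. In a completely mixed equilibrium, Jia must be indifferent between X and Y.
Jia's expected payoff from X is 4x + 9(1−x); from Y it is 6.5x + 4(1−x).
Setting these equal: −5x + 9 = 2.5x + 4, so x = 2/3.
Therefore Ivan plays Y with probability 1 − 2/3 = 1/3.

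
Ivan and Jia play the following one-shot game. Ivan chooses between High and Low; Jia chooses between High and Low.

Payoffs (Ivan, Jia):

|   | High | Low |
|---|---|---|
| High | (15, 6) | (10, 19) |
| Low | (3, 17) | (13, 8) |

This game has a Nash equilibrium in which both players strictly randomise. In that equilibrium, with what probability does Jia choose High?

1/5

Let y be the probability that Jia plays High. In a completely mixed equilibrium, Ivan must be indifferent between High and Low.
Ivan's expected payoff from High is 15y + 10(1−y); from Low it is 3y + 13(1−y).
Setting these equal: 5y + 10 = −10y + 13, so y = 1/5.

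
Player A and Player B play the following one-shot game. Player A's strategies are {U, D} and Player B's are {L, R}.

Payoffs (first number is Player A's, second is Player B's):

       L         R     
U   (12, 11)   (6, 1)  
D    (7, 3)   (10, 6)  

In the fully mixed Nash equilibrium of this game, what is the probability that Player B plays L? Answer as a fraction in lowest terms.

Let c be the probability that Player B plays L. In a completely mixed equilibrium, Player A must be indifferent between U and D.
Player A's expected payoff from U is 12c + 6(1−c); from D it is 7c + 10(1−c).
Setting these equal: 6c + 6 = −3c + 10, so c = 4/9.

4/9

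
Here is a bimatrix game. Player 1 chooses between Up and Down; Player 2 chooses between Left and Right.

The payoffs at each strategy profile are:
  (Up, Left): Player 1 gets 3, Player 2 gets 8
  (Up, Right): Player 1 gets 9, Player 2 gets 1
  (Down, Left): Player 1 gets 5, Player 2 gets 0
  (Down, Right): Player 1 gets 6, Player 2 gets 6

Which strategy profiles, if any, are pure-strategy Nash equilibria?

(Up, Left): Player 1 prefers Down (5 > 3) — not an equilibrium.
(Up, Right): Player 2 prefers Left (8 > 1) — not an equilibrium.
(Down, Left): Player 2 prefers Right (6 > 0) — not an equilibrium.
(Down, Right): Player 1 prefers Up (9 > 6) — not an equilibrium.

none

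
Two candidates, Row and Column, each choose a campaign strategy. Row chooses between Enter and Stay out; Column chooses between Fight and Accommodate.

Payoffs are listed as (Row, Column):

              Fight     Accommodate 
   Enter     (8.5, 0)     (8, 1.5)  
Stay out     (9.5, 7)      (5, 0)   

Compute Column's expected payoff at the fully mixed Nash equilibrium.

First find p, the probability Row plays Enter, from Column's indifference between Fight and Accommodate: 7(1−p) = 1.5p, giving p = 14/17.
Since Column is indifferent in equilibrium, Column's expected payoff equals the payoff from either column against (14/17, 3/17). Using Fight: 7(3/17) = 21/17.

21/17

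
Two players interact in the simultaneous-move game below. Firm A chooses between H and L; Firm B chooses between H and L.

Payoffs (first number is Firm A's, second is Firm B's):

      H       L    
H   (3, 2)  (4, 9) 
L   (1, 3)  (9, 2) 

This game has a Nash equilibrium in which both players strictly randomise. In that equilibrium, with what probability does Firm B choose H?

5/7

Let q be the probability that Firm B plays H. In a completely mixed equilibrium, Firm A must be indifferent between H and L.
Firm A's expected payoff from H is 3q + 4(1−q); from L it is q + 9(1−q).
Setting these equal: −q + 4 = −8q + 9, so q = 5/7.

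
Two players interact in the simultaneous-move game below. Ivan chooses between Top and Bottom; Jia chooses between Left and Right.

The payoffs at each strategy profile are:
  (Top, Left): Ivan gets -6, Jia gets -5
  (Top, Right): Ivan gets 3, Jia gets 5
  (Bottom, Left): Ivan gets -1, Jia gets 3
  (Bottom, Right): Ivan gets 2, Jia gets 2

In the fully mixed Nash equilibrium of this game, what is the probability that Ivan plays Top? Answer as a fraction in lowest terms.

Let p be the probability that Ivan plays Top. In a completely mixed equilibrium, Jia must be indifferent between Left and Right.
Jia's expected payoff from Left is −5p + 3(1−p); from Right it is 5p + 2(1−p).
Setting these equal: −8p + 3 = 3p + 2, so p = 1/11.

1/11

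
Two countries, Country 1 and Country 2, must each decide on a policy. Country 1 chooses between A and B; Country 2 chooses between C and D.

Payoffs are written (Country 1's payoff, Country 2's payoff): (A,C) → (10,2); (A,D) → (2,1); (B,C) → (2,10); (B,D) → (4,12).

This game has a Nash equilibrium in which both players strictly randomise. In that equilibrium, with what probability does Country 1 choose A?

2/3

Let p be the probability that Country 1 plays A. In a completely mixed equilibrium, Country 2 must be indifferent between C and D.
Country 2's expected payoff from C is 2p + 10(1−p); from D it is p + 12(1−p).
Setting these equal: −8p + 10 = −11p + 12, so p = 2/3.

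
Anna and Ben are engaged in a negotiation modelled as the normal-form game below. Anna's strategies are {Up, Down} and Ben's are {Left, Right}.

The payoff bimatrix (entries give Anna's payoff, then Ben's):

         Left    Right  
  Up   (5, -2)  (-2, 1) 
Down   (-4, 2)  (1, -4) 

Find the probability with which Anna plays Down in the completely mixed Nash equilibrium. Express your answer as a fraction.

1/3

Let x be the probability that Anna plays Up. In a completely mixed equilibrium, Ben must be indifferent between Left and Right.
Ben's expected payoff from Left is −2x + 2(1−x); from Right it is x − 4(1−x).
Setting these equal: −4x + 2 = 5x − 4, so x = 2/3.
Therefore Anna plays Down with probability 1 − 2/3 = 1/3.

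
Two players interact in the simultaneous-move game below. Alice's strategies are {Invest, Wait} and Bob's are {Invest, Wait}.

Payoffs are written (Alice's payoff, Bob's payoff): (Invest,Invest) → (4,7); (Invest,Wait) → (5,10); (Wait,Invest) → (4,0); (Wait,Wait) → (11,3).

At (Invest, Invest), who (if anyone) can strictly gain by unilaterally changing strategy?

Alice at (Invest, Invest) earns 4; deviating to Wait yields 4 — not better.
Bob earns 7; deviating to Wait yields 10 — a strict improvement.
Only Bob has a strictly profitable deviation.

Bob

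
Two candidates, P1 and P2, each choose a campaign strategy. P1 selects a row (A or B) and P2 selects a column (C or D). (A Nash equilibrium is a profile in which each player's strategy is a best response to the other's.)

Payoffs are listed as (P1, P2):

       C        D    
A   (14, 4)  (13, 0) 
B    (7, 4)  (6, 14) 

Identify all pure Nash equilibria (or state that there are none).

(A, C)

(A, C): P1 gets 14 ≥ 7 from B, and P2 gets 4 ≥ 0 from D — Nash equilibrium.
(A, D): P2 prefers C (4 > 0) — not an equilibrium.
(B, C): P1 prefers A (14 > 7); P2 prefers D (14 > 4) — not an equilibrium.
(B, D): P1 prefers A (13 > 6) — not an equilibrium.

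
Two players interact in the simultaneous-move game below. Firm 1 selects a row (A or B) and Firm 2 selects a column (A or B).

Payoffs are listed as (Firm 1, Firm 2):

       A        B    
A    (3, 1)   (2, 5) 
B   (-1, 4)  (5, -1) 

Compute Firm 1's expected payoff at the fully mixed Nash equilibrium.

First find q, the probability Firm 2 plays A, from Firm 1's indifference between A and B: 3q + 2(1−q) = −q + 5(1−q), giving q = 3/7.
Since Firm 1 is indifferent in equilibrium, Firm 1's expected payoff equals the payoff from either row against (3/7, 4/7). Using A: 3(3/7) + 2(4/7) = 17/7.

17/7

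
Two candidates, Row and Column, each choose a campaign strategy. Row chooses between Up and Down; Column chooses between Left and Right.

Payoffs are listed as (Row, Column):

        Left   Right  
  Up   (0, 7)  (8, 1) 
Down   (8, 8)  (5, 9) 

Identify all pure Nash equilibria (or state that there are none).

(Up, Left): Row prefers Down (8 > 0) — not an equilibrium.
(Up, Right): Column prefers Left (7 > 1) — not an equilibrium.
(Down, Left): Column prefers Right (9 > 8) — not an equilibrium.
(Down, Right): Row prefers Up (8 > 5) — not an equilibrium.

none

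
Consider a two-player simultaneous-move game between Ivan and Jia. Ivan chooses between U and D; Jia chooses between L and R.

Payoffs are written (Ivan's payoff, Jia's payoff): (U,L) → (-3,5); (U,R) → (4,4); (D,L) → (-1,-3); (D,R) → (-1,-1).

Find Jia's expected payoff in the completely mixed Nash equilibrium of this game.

First find x, the probability Ivan plays U, from Jia's indifference between L and R: 5x − 3(1−x) = 4x − (1−x), giving x = 2/3.
Since Jia is indifferent in equilibrium, Jia's expected payoff equals the payoff from either column against (2/3, 1/3). Using L: 5(2/3) − 3(1/3) = 7/3.

7/3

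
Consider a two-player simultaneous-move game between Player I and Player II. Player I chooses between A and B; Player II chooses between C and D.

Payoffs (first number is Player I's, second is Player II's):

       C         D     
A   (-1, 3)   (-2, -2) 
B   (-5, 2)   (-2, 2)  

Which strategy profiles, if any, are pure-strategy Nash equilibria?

(A, C) and (B, D)

(A, C): Player I gets -1 ≥ -5 from B, and Player II gets 3 ≥ -2 from D — Nash equilibrium.
(A, D): Player II prefers C (3 > -2) — not an equilibrium.
(B, C): Player I prefers A (-1 > -5) — not an equilibrium.
(B, D): Player I gets -2 ≥ -2 from A, and Player II gets 2 ≥ 2 from C — Nash equilibrium.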